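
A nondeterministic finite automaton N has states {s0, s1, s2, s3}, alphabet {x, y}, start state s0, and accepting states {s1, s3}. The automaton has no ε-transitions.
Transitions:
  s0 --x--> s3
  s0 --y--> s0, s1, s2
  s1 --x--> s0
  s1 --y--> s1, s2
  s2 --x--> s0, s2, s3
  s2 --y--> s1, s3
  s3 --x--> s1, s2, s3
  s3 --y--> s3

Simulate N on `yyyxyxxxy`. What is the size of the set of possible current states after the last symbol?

Start: {s0}
read y: {s0, s1, s2}
read y: {s0, s1, s2, s3}
read y: {s0, s1, s2, s3}
read x: {s0, s1, s2, s3}
read y: {s0, s1, s2, s3}
read x: {s0, s1, s2, s3}
read x: {s0, s1, s2, s3}
read x: {s0, s1, s2, s3}
read y: {s0, s1, s2, s3}
Final reachable set {s0, s1, s2, s3} has 4 states.

4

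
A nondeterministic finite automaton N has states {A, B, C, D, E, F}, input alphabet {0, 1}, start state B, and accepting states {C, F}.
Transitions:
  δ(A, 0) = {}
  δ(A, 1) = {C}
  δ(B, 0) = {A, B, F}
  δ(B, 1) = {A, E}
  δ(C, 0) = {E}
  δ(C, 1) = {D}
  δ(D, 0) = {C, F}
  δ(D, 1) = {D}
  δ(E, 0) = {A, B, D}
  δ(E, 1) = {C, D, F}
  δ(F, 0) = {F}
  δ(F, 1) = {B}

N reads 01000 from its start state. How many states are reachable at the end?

5

Start: {B}
read 0: {A, B, F}
read 1: {A, B, C, E}
read 0: {A, B, D, E, F}
read 0: {A, B, C, D, F}
read 0: {A, B, C, E, F}
Final reachable set {A, B, C, E, F} has 5 states.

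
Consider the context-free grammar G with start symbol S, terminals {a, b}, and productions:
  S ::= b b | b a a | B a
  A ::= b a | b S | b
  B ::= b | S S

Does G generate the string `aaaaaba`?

no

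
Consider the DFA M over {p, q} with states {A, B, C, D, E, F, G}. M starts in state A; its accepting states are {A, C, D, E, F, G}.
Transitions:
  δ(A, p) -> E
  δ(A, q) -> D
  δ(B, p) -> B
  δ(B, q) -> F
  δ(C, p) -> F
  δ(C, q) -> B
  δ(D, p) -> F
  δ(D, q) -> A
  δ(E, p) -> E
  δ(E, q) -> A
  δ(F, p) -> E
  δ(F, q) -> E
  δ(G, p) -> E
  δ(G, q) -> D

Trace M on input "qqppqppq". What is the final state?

A

A --q--> D
D --q--> A
A --p--> E
E --p--> E
E --q--> A
A --p--> E
E --p--> E
E --q--> A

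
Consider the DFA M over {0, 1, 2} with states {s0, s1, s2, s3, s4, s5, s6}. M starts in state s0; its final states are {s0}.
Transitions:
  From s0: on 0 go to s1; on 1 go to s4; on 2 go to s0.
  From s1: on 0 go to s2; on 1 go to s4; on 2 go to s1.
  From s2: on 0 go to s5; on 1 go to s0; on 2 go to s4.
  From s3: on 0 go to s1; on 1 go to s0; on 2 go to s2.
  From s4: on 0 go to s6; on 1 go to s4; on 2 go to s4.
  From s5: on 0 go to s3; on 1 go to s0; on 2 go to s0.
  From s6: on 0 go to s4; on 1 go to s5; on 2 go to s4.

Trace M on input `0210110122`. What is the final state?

s4

s0 --0--> s1
s1 --2--> s1
s1 --1--> s4
s4 --0--> s6
s6 --1--> s5
s5 --1--> s0
s0 --0--> s1
s1 --1--> s4
s4 --2--> s4
s4 --2--> s4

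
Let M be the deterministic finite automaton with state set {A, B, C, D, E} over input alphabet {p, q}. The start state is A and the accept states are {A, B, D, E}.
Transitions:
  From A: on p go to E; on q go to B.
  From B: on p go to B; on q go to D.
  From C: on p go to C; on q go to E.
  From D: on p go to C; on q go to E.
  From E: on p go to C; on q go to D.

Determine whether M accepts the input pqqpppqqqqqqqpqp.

A --p--> E
E --q--> D
D --q--> E
E --p--> C
C --p--> C
C --p--> C
C --q--> E
E --q--> D
D --q--> E
E --q--> D
D --q--> E
E --q--> D
D --q--> E
E --p--> C
C --q--> E
E --p--> C
End in state C, which is not an accepting state.

rejected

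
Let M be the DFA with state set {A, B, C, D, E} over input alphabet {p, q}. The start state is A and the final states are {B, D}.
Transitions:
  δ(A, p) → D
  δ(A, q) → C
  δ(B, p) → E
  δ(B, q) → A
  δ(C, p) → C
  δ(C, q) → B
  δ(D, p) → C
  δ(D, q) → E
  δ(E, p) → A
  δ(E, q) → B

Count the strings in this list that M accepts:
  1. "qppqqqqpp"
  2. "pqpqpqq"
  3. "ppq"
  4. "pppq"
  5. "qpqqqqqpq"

"qppqqqqpp": rejected
"pqpqpqq": rejected
"ppq": accepted
"pppq": accepted
"qpqqqqqpq": rejected

2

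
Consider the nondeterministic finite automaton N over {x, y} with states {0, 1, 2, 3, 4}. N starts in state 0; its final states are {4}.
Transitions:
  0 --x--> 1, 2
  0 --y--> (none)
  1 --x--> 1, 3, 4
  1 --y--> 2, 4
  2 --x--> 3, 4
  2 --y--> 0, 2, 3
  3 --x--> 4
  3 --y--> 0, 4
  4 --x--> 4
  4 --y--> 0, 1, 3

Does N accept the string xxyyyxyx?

accepted

Start: {0}
read x: {1, 2}
read x: {1, 3, 4}
read y: {0, 1, 2, 3, 4}
read y: {0, 1, 2, 3, 4}
read y: {0, 1, 2, 3, 4}
read x: {1, 2, 3, 4}
read y: {0, 1, 2, 3, 4}
read x: {1, 2, 3, 4}
Reachable ∩ accepting = {4} — nonempty.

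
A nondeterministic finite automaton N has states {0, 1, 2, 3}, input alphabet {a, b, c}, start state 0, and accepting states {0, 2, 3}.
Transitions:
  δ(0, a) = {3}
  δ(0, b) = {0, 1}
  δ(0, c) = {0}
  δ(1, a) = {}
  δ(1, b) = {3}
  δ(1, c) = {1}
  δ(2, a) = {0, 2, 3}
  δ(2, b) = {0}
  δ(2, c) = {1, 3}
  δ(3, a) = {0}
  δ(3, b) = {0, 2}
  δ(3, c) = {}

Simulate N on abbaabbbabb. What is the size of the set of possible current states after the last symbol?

Start: {0}
read a: {3}
read b: {0, 2}
read b: {0, 1}
read a: {3}
read a: {0}
read b: {0, 1}
read b: {0, 1, 3}
read b: {0, 1, 2, 3}
read a: {0, 2, 3}
read b: {0, 1, 2}
read b: {0, 1, 3}
Final reachable set {0, 1, 3} has 3 states.

3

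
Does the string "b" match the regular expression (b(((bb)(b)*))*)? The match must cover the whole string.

Split as b·ε: b matches b and (((bb)(b)*))* matches ε.

yes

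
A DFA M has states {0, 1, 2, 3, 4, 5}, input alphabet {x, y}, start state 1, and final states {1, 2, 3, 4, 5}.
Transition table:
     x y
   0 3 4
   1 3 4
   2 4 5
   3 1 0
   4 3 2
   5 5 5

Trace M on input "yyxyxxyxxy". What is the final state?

4

1 --y--> 4
4 --y--> 2
2 --x--> 4
4 --y--> 2
2 --x--> 4
4 --x--> 3
3 --y--> 0
0 --x--> 3
3 --x--> 1
1 --y--> 4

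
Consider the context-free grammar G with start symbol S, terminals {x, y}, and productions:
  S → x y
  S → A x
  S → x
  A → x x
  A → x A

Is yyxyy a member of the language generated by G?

no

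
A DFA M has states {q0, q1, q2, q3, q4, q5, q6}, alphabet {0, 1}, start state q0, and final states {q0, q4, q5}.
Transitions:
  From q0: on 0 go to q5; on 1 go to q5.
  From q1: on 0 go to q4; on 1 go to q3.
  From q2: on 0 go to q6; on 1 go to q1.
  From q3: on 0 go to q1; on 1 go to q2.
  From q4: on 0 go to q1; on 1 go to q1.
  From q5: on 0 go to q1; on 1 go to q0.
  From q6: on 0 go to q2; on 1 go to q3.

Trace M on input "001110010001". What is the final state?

q0 --0--> q5
q5 --0--> q1
q1 --1--> q3
q3 --1--> q2
q2 --1--> q1
q1 --0--> q4
q4 --0--> q1
q1 --1--> q3
q3 --0--> q1
q1 --0--> q4
q4 --0--> q1
q1 --1--> q3

q3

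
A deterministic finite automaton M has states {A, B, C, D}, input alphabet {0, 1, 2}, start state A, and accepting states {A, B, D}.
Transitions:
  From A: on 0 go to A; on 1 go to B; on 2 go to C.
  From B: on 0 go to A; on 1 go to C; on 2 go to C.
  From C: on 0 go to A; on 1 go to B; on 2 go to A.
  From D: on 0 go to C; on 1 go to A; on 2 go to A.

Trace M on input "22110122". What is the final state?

A

A --2--> C
C --2--> A
A --1--> B
B --1--> C
C --0--> A
A --1--> B
B --2--> C
C --2--> A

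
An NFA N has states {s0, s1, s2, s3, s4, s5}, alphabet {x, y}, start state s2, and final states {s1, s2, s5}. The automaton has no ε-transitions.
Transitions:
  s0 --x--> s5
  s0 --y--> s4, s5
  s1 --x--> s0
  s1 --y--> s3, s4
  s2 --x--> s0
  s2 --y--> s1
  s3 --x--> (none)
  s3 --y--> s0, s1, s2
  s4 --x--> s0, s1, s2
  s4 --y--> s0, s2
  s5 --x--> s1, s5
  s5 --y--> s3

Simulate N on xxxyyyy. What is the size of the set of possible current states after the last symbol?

Start: {s2}
read x: {s0}
read x: {s5}
read x: {s1, s5}
read y: {s3, s4}
read y: {s0, s1, s2}
read y: {s1, s3, s4, s5}
read y: {s0, s1, s2, s3, s4}
Final reachable set {s0, s1, s2, s3, s4} has 5 states.

5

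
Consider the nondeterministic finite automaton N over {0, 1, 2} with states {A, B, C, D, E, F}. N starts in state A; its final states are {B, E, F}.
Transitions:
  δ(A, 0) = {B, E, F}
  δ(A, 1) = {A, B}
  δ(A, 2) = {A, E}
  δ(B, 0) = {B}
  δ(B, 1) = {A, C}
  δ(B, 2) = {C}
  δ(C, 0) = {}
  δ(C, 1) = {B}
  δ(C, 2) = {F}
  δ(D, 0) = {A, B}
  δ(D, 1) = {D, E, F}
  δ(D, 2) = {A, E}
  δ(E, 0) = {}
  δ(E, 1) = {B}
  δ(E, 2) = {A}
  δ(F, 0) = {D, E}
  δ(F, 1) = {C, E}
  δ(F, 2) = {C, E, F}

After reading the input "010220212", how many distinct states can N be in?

Start: {A}
read 0: {B, E, F}
read 1: {A, B, C, E}
read 0: {B, E, F}
read 2: {A, C, E, F}
read 2: {A, C, E, F}
read 0: {B, D, E, F}
read 2: {A, C, E, F}
read 1: {A, B, C, E}
read 2: {A, C, E, F}
Final reachable set {A, C, E, F} has 4 states.

4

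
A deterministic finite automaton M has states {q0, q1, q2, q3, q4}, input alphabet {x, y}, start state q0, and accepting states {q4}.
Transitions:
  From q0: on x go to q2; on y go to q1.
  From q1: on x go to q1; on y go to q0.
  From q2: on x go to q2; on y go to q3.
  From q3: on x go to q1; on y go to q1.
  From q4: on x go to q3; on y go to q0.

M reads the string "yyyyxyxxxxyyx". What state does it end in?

q0 --y--> q1
q1 --y--> q0
q0 --y--> q1
q1 --y--> q0
q0 --x--> q2
q2 --y--> q3
q3 --x--> q1
q1 --x--> q1
q1 --x--> q1
q1 --x--> q1
q1 --y--> q0
q0 --y--> q1
q1 --x--> q1

q1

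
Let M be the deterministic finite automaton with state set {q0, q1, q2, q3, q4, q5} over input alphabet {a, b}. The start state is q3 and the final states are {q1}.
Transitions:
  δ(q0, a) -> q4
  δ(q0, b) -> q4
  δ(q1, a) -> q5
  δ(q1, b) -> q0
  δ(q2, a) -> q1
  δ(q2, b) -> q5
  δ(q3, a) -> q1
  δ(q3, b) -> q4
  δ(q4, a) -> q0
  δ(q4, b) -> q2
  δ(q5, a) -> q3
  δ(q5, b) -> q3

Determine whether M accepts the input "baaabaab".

q3 --b--> q4
q4 --a--> q0
q0 --a--> q4
q4 --a--> q0
q0 --b--> q4
q4 --a--> q0
q0 --a--> q4
q4 --b--> q2
End in state q2, which is not an accepting state.

rejected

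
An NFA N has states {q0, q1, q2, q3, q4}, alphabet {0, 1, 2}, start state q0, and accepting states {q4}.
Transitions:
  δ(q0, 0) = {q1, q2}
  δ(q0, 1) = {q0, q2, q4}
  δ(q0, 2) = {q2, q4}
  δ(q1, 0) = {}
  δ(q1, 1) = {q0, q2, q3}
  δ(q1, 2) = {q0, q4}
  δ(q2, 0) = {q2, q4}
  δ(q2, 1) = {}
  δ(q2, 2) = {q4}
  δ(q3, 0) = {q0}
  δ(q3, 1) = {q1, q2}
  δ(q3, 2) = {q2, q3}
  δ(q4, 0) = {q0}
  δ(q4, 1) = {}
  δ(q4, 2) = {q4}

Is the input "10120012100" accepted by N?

accepted

Start: {q0}
read 1: {q0, q2, q4}
read 0: {q0, q1, q2, q4}
read 1: {q0, q2, q3, q4}
read 2: {q2, q3, q4}
read 0: {q0, q2, q4}
read 0: {q0, q1, q2, q4}
read 1: {q0, q2, q3, q4}
read 2: {q2, q3, q4}
read 1: {q1, q2}
read 0: {q2, q4}
read 0: {q0, q2, q4}
Reachable ∩ accepting = {q4} — nonempty.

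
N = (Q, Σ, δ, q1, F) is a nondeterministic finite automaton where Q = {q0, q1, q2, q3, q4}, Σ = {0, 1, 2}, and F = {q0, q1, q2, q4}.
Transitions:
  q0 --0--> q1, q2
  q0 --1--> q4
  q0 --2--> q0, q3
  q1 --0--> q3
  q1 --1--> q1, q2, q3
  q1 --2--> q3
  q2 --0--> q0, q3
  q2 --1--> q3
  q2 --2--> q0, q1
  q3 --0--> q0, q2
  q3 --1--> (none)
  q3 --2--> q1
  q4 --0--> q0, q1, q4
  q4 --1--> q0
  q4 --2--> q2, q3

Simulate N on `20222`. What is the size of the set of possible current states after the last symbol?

3

Start: {q1}
read 2: {q3}
read 0: {q0, q2}
read 2: {q0, q1, q3}
read 2: {q0, q1, q3}
read 2: {q0, q1, q3}
Final reachable set {q0, q1, q3} has 3 states.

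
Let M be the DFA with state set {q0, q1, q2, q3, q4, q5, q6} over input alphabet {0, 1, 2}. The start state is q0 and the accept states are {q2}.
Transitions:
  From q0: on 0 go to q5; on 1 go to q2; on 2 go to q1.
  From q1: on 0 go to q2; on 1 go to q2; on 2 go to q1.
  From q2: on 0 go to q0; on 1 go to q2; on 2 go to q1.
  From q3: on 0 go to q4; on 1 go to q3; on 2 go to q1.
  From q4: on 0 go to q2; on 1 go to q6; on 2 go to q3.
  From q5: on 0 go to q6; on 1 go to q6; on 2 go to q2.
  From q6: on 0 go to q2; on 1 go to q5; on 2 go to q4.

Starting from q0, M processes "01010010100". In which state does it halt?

q5

q0 --0--> q5
q5 --1--> q6
q6 --0--> q2
q2 --1--> q2
q2 --0--> q0
q0 --0--> q5
q5 --1--> q6
q6 --0--> q2
q2 --1--> q2
q2 --0--> q0
q0 --0--> q5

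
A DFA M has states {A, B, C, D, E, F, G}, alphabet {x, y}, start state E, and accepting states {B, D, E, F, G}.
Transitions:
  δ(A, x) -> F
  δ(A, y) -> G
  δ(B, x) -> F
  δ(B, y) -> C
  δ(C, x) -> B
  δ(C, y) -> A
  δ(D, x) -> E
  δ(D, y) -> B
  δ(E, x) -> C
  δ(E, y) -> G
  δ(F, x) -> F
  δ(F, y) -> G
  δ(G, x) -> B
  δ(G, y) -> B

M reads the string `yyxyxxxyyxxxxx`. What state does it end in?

F

E --y--> G
G --y--> B
B --x--> F
F --y--> G
G --x--> B
B --x--> F
F --x--> F
F --y--> G
G --y--> B
B --x--> F
F --x--> F
F --x--> F
F --x--> F
F --x--> F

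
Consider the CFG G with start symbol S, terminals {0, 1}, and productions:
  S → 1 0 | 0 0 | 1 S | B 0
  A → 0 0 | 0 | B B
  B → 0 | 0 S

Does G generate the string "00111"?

no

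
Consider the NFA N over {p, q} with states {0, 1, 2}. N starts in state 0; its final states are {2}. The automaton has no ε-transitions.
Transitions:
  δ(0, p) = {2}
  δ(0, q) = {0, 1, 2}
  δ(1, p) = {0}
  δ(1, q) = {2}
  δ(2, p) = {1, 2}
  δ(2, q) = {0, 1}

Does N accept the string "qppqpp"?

Start: {0}
read q: {0, 1, 2}
read p: {0, 1, 2}
read p: {0, 1, 2}
read q: {0, 1, 2}
read p: {0, 1, 2}
read p: {0, 1, 2}
Reachable ∩ accepting = {2} — nonempty.

accepted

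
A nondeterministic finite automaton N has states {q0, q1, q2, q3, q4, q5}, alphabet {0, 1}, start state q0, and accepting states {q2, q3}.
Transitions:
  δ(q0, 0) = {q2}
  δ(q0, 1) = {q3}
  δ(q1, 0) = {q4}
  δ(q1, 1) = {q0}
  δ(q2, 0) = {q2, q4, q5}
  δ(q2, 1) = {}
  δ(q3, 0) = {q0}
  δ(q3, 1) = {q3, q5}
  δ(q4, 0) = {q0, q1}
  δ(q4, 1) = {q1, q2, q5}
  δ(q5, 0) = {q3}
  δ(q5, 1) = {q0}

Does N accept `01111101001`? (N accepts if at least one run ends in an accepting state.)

Start: {q0}
read 0: {q2}
read 1: {}
The reachable set is empty and stays empty for the remaining 9 symbols.
Reachable ∩ accepting = {} — empty.

rejected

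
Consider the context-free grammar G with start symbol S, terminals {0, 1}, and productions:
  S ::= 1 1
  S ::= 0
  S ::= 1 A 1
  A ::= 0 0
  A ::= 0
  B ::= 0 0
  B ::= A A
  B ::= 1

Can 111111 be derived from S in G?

no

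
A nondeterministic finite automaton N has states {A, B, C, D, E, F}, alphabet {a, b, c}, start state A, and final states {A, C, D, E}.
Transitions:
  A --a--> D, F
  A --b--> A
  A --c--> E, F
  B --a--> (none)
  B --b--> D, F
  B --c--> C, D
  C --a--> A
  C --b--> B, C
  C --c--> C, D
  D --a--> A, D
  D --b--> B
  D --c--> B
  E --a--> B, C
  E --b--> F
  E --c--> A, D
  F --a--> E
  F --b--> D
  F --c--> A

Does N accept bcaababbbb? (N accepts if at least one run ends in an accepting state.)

accepted

Start: {A}
read b: {A}
read c: {E, F}
read a: {B, C, E}
read a: {A, B, C}
read b: {A, B, C, D, F}
read a: {A, D, E, F}
read b: {A, B, D, F}
read b: {A, B, D, F}
read b: {A, B, D, F}
read b: {A, B, D, F}
Reachable ∩ accepting = {A, D} — nonempty.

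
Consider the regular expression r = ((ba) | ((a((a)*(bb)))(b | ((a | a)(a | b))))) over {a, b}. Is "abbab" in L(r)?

yes

The right alternative ((a((a)*(bb)))(b|((a|a)(a|b)))) matches abbab.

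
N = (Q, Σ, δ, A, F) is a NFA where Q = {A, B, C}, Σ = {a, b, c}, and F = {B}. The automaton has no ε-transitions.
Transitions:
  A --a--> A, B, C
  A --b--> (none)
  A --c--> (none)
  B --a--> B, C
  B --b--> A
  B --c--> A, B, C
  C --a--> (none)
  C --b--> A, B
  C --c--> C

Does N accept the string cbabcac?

rejected

Start: {A}
read c: {}
The reachable set is empty and stays empty for the remaining 6 symbols.
Reachable ∩ accepting = {} — empty.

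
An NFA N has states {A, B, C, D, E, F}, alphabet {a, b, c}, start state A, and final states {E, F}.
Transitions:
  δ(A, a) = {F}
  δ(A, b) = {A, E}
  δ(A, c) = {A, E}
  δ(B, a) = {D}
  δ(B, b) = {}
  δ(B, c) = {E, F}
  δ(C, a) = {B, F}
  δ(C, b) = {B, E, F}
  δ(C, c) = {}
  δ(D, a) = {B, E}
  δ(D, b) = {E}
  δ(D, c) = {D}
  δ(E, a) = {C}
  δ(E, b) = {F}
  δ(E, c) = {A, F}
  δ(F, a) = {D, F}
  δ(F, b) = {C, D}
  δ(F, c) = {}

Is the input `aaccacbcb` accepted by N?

Start: {A}
read a: {F}
read a: {D, F}
read c: {D}
read c: {D}
read a: {B, E}
read c: {A, E, F}
read b: {A, C, D, E, F}
read c: {A, D, E, F}
read b: {A, C, D, E, F}
Reachable ∩ accepting = {E, F} — nonempty.

accepted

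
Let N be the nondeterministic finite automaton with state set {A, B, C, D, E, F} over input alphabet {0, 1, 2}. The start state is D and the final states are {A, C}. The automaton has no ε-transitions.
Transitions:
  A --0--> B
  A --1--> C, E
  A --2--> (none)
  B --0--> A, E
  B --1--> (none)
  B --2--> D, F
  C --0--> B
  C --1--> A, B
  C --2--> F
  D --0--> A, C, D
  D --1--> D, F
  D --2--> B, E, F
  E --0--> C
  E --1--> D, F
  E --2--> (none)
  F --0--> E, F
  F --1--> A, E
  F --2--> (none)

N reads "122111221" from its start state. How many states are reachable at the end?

Start: {D}
read 1: {D, F}
read 2: {B, E, F}
read 2: {D, F}
read 1: {A, D, E, F}
read 1: {A, C, D, E, F}
read 1: {A, B, C, D, E, F}
read 2: {B, D, E, F}
read 2: {B, D, E, F}
read 1: {A, D, E, F}
Final reachable set {A, D, E, F} has 4 states.

4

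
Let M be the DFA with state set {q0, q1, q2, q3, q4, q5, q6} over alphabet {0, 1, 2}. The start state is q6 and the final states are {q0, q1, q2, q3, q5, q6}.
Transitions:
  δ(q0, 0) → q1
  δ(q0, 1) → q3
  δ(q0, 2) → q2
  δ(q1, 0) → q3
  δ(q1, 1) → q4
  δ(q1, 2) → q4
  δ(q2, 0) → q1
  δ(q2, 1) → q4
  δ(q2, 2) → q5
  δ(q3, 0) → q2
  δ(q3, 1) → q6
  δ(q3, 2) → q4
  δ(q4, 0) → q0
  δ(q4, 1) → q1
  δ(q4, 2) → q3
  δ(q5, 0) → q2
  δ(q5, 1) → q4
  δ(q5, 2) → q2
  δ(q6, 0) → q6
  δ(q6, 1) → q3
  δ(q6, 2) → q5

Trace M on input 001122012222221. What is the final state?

q1

q6 --0--> q6
q6 --0--> q6
q6 --1--> q3
q3 --1--> q6
q6 --2--> q5
q5 --2--> q2
q2 --0--> q1
q1 --1--> q4
q4 --2--> q3
q3 --2--> q4
q4 --2--> q3
q3 --2--> q4
q4 --2--> q3
q3 --2--> q4
q4 --1--> q1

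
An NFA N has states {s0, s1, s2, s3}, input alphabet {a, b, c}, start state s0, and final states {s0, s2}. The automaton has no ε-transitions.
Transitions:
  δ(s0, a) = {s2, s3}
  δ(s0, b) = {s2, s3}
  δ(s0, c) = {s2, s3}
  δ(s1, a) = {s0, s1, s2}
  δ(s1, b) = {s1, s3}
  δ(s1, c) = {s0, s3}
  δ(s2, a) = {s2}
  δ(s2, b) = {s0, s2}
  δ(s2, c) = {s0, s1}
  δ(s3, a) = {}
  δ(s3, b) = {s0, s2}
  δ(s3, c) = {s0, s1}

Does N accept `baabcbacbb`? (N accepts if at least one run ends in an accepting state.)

accepted

Start: {s0}
read b: {s2, s3}
read a: {s2}
read a: {s2}
read b: {s0, s2}
read c: {s0, s1, s2, s3}
read b: {s0, s1, s2, s3}
read a: {s0, s1, s2, s3}
read c: {s0, s1, s2, s3}
read b: {s0, s1, s2, s3}
read b: {s0, s1, s2, s3}
Reachable ∩ accepting = {s0, s2} — nonempty.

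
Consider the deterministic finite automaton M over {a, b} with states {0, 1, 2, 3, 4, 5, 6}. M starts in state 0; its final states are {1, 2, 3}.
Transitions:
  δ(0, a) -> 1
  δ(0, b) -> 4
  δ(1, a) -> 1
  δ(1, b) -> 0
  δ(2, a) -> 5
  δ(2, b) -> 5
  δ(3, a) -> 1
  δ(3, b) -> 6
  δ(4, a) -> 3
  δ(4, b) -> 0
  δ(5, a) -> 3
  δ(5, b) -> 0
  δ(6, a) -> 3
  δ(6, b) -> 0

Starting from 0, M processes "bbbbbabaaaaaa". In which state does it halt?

0 --b--> 4
4 --b--> 0
0 --b--> 4
4 --b--> 0
0 --b--> 4
4 --a--> 3
3 --b--> 6
6 --a--> 3
3 --a--> 1
1 --a--> 1
1 --a--> 1
1 --a--> 1
1 --a--> 1

1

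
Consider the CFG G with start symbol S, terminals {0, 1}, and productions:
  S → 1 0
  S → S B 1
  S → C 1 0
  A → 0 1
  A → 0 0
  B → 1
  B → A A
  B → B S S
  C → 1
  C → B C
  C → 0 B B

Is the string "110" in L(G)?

S ⇒ C10 ⇒ 110

yes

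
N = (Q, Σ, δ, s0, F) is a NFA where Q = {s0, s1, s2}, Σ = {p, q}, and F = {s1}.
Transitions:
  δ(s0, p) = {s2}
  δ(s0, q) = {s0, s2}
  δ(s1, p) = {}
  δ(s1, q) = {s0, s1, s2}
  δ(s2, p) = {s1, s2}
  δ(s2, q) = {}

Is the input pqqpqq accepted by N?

rejected

Start: {s0}
read p: {s2}
read q: {}
The reachable set is empty and stays empty for the remaining 4 symbols.
Reachable ∩ accepting = {} — empty.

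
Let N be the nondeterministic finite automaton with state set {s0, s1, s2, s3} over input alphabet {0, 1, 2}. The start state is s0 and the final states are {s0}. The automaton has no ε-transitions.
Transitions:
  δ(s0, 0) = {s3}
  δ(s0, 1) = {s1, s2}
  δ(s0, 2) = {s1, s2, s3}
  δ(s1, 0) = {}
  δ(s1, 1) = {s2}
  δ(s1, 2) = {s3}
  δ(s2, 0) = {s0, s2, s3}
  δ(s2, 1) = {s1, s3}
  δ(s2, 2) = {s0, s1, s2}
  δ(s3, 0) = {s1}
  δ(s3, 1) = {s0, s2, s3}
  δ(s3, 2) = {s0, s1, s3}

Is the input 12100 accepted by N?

Start: {s0}
read 1: {s1, s2}
read 2: {s0, s1, s2, s3}
read 1: {s0, s1, s2, s3}
read 0: {s0, s1, s2, s3}
read 0: {s0, s1, s2, s3}
Reachable ∩ accepting = {s0} — nonempty.

accepted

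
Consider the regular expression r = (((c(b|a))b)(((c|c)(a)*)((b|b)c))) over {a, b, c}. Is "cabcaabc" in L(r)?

yes

Split as cab·caabc: ((c(b|a))b) matches cab and (((c|c)(a)*)((b|b)c)) matches caabc.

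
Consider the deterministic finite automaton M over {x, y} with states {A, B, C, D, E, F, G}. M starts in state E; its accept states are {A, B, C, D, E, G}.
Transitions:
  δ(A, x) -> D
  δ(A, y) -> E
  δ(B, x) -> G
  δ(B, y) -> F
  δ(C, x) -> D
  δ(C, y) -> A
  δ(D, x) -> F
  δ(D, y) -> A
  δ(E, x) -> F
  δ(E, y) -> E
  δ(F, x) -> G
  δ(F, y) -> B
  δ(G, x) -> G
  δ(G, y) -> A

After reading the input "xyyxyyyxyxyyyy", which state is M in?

E

E --x--> F
F --y--> B
B --y--> F
F --x--> G
G --y--> A
A --y--> E
E --y--> E
E --x--> F
F --y--> B
B --x--> G
G --y--> A
A --y--> E
E --y--> E
E --y--> E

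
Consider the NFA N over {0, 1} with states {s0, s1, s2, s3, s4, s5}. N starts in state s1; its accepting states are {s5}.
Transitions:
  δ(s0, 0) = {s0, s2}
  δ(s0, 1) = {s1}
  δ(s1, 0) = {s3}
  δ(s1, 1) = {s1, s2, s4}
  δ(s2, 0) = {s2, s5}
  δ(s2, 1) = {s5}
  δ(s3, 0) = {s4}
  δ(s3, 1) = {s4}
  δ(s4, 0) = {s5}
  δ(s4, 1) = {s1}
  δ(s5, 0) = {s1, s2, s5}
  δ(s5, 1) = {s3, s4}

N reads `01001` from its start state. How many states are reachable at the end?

5

Start: {s1}
read 0: {s3}
read 1: {s4}
read 0: {s5}
read 0: {s1, s2, s5}
read 1: {s1, s2, s3, s4, s5}
Final reachable set {s1, s2, s3, s4, s5} has 5 states.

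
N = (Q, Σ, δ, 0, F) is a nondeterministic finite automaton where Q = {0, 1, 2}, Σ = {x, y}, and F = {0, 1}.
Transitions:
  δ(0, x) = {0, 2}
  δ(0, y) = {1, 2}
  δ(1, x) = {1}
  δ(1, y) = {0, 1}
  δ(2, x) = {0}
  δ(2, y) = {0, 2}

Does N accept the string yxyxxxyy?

accepted

Start: {0}
read y: {1, 2}
read x: {0, 1}
read y: {0, 1, 2}
read x: {0, 1, 2}
read x: {0, 1, 2}
read x: {0, 1, 2}
read y: {0, 1, 2}
read y: {0, 1, 2}
Reachable ∩ accepting = {0, 1} — nonempty.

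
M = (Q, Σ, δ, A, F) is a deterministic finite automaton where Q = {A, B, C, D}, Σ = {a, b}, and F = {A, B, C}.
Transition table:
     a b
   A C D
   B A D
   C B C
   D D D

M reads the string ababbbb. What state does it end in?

D

A --a--> C
C --b--> C
C --a--> B
B --b--> D
D --b--> D
D --b--> D
D --b--> D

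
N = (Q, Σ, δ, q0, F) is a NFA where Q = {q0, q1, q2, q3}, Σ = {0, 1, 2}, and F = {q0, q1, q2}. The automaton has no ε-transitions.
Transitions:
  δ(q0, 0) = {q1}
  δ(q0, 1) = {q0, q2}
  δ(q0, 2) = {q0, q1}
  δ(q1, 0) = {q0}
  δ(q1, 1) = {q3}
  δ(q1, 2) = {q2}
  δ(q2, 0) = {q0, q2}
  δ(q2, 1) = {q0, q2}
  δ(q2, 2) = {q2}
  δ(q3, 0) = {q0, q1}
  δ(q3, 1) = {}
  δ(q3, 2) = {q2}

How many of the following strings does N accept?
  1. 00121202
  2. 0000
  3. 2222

00121202: accepted
0000: accepted
2222: accepted

3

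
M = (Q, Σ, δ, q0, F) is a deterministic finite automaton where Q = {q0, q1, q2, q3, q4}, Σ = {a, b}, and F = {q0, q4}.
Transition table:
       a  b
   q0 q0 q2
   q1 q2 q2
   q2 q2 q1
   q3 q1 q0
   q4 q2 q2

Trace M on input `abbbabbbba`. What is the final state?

q0 --a--> q0
q0 --b--> q2
q2 --b--> q1
q1 --b--> q2
q2 --a--> q2
q2 --b--> q1
q1 --b--> q2
q2 --b--> q1
q1 --b--> q2
q2 --a--> q2

q2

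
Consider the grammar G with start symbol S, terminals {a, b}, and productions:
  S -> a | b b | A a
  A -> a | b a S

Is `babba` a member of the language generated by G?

S ⇒ Aa ⇒ baSa ⇒ babba

yes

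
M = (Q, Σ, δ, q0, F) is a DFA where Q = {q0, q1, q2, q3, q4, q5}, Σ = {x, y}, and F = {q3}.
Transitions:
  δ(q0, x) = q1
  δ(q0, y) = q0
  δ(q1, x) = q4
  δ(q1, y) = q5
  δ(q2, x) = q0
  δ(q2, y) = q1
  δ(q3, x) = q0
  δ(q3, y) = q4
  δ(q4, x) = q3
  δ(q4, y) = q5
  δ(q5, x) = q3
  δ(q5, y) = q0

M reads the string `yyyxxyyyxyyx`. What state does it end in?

q0 --y--> q0
q0 --y--> q0
q0 --y--> q0
q0 --x--> q1
q1 --x--> q4
q4 --y--> q5
q5 --y--> q0
q0 --y--> q0
q0 --x--> q1
q1 --y--> q5
q5 --y--> q0
q0 --x--> q1

q1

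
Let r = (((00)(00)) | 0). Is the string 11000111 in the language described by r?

Neither ((00)(00)) nor 0 matches 11000111.

no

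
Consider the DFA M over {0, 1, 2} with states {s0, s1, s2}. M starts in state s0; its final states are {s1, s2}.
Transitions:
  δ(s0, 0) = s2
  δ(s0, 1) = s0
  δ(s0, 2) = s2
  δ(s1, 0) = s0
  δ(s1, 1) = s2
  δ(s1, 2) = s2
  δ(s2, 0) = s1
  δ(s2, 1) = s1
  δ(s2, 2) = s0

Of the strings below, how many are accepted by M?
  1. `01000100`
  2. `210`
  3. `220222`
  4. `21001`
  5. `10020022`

`01000100`: rejected
`210`: rejected
`220222`: rejected
`21001`: accepted
`10020022`: rejected

1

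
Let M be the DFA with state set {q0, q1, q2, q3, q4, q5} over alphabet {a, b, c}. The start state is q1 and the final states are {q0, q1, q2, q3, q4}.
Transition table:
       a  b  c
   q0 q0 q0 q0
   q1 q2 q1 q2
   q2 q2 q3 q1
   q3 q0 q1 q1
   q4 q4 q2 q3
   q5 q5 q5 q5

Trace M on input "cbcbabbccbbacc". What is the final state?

q1 --c--> q2
q2 --b--> q3
q3 --c--> q1
q1 --b--> q1
q1 --a--> q2
q2 --b--> q3
q3 --b--> q1
q1 --c--> q2
q2 --c--> q1
q1 --b--> q1
q1 --b--> q1
q1 --a--> q2
q2 --c--> q1
q1 --c--> q2

q2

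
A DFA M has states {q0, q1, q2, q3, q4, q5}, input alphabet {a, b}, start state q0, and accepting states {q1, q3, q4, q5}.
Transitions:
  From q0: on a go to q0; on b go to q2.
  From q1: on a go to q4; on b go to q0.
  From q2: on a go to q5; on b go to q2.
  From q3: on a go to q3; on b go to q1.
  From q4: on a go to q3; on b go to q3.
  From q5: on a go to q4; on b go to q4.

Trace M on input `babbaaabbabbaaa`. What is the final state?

q3

q0 --b--> q2
q2 --a--> q5
q5 --b--> q4
q4 --b--> q3
q3 --a--> q3
q3 --a--> q3
q3 --a--> q3
q3 --b--> q1
q1 --b--> q0
q0 --a--> q0
q0 --b--> q2
q2 --b--> q2
q2 --a--> q5
q5 --a--> q4
q4 --a--> q3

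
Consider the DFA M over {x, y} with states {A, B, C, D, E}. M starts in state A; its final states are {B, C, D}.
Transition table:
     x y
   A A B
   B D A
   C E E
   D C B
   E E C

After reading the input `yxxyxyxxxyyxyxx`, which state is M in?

A --y--> B
B --x--> D
D --x--> C
C --y--> E
E --x--> E
E --y--> C
C --x--> E
E --x--> E
E --x--> E
E --y--> C
C --y--> E
E --x--> E
E --y--> C
C --x--> E
E --x--> E

E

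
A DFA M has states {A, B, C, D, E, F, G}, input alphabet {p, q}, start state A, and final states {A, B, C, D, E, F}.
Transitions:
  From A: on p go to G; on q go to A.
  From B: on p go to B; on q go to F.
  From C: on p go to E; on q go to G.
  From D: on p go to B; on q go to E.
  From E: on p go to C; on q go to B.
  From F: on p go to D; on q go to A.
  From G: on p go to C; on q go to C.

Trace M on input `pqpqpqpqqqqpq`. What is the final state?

C

A --p--> G
G --q--> C
C --p--> E
E --q--> B
B --p--> B
B --q--> F
F --p--> D
D --q--> E
E --q--> B
B --q--> F
F --q--> A
A --p--> G
G --q--> C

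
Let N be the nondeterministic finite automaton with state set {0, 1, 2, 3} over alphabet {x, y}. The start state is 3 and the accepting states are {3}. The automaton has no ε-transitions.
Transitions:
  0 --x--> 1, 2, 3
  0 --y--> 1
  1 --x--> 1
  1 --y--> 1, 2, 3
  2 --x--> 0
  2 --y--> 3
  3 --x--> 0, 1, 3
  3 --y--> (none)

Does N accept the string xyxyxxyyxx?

accepted

Start: {3}
read x: {0, 1, 3}
read y: {1, 2, 3}
read x: {0, 1, 3}
read y: {1, 2, 3}
read x: {0, 1, 3}
read x: {0, 1, 2, 3}
read y: {1, 2, 3}
read y: {1, 2, 3}
read x: {0, 1, 3}
read x: {0, 1, 2, 3}
Reachable ∩ accepting = {3} — nonempty.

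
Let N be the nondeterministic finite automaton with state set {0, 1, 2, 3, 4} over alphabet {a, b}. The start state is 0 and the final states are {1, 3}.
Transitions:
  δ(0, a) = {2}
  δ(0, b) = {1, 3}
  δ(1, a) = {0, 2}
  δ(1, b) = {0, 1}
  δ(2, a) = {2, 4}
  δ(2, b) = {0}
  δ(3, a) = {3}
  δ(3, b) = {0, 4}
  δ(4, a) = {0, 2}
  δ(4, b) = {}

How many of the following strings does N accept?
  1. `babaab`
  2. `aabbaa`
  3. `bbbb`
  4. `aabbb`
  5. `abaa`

3

`babaab`: rejected
`aabbaa`: accepted
`bbbb`: accepted
`aabbb`: accepted
`abaa`: rejected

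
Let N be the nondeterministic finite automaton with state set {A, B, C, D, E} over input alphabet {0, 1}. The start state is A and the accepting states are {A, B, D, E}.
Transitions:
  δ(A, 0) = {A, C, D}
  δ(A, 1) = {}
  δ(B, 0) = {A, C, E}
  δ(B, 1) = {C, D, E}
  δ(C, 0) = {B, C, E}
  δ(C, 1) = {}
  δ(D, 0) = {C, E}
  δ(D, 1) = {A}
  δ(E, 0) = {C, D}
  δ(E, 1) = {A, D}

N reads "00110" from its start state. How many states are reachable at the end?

4

Start: {A}
read 0: {A, C, D}
read 0: {A, B, C, D, E}
read 1: {A, C, D, E}
read 1: {A, D}
read 0: {A, C, D, E}
Final reachable set {A, C, D, E} has 4 states.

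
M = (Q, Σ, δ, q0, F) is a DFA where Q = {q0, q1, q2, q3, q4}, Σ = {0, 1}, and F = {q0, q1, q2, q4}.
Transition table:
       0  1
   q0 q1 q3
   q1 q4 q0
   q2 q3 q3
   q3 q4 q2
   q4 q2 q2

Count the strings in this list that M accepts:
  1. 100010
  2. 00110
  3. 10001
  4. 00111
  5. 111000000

3

100010: rejected
00110: accepted
10001: accepted
00111: accepted
111000000: rejected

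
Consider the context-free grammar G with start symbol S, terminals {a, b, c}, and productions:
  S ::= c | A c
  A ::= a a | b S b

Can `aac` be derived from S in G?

S ⇒ Ac ⇒ aac

yes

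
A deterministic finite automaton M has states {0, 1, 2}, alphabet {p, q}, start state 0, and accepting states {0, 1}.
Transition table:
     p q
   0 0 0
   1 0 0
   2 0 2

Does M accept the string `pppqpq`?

accepted

0 --p--> 0
0 --p--> 0
0 --p--> 0
0 --q--> 0
0 --p--> 0
0 --q--> 0
End in state 0, which is an accepting state.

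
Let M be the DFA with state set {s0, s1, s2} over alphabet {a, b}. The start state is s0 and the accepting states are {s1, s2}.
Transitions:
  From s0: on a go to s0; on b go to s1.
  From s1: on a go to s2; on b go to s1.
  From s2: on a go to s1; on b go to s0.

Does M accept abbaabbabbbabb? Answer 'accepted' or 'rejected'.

accepted

s0 --a--> s0
s0 --b--> s1
s1 --b--> s1
s1 --a--> s2
s2 --a--> s1
s1 --b--> s1
s1 --b--> s1
s1 --a--> s2
s2 --b--> s0
s0 --b--> s1
s1 --b--> s1
s1 --a--> s2
s2 --b--> s0
s0 --b--> s1
End in state s1, which is an accepting state.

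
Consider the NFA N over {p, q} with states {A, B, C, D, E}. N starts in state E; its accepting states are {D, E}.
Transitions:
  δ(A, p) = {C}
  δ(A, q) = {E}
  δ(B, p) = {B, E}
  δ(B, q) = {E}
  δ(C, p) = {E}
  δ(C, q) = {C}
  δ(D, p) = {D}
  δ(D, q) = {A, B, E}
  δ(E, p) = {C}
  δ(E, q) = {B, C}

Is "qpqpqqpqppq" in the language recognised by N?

accepted

Start: {E}
read q: {B, C}
read p: {B, E}
read q: {B, C, E}
read p: {B, C, E}
read q: {B, C, E}
read q: {B, C, E}
read p: {B, C, E}
read q: {B, C, E}
read p: {B, C, E}
read p: {B, C, E}
read q: {B, C, E}
Reachable ∩ accepting = {E} — nonempty.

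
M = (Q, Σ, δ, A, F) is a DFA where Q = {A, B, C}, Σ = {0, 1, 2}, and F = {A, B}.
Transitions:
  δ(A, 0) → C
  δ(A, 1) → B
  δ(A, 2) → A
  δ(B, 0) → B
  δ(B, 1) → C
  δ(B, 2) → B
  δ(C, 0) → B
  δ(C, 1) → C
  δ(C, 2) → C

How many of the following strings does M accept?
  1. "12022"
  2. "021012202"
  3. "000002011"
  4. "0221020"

"12022": accepted
"021012202": accepted
"000002011": rejected
"0221020": accepted

3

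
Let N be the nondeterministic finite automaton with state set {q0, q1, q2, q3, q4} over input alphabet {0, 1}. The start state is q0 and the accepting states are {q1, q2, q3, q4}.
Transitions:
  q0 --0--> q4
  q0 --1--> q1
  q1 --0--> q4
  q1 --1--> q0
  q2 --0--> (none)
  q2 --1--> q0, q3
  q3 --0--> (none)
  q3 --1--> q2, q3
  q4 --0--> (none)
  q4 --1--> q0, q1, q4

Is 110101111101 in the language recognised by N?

Start: {q0}
read 1: {q1}
read 1: {q0}
read 0: {q4}
read 1: {q0, q1, q4}
read 0: {q4}
read 1: {q0, q1, q4}
read 1: {q0, q1, q4}
read 1: {q0, q1, q4}
read 1: {q0, q1, q4}
read 1: {q0, q1, q4}
read 0: {q4}
read 1: {q0, q1, q4}
Reachable ∩ accepting = {q1, q4} — nonempty.

accepted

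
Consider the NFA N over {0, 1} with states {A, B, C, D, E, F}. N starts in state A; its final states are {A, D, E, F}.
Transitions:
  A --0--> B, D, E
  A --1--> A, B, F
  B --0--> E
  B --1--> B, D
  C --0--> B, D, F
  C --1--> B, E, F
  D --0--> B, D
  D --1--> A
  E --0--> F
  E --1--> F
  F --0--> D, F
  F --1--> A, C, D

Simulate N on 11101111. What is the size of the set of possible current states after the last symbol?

Start: {A}
read 1: {A, B, F}
read 1: {A, B, C, D, F}
read 1: {A, B, C, D, E, F}
read 0: {B, D, E, F}
read 1: {A, B, C, D, F}
read 1: {A, B, C, D, E, F}
read 1: {A, B, C, D, E, F}
read 1: {A, B, C, D, E, F}
Final reachable set {A, B, C, D, E, F} has 6 states.

6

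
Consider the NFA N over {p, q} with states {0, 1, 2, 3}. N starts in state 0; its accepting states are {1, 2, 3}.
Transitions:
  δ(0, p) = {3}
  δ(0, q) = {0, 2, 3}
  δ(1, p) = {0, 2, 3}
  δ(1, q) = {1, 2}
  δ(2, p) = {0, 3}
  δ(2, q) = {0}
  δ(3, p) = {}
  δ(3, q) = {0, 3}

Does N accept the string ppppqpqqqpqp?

rejected

Start: {0}
read p: {3}
read p: {}
The reachable set is empty and stays empty for the remaining 10 symbols.
Reachable ∩ accepting = {} — empty.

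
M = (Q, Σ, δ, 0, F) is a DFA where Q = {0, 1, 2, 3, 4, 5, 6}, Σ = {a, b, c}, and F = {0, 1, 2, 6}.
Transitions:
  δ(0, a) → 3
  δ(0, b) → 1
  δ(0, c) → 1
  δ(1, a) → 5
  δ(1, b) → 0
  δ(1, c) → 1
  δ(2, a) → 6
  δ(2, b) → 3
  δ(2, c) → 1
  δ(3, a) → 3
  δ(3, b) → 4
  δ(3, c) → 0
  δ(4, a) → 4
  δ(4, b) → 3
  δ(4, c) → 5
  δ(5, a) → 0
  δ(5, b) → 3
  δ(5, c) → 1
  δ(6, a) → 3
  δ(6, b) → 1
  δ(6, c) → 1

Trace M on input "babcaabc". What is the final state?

5

0 --b--> 1
1 --a--> 5
5 --b--> 3
3 --c--> 0
0 --a--> 3
3 --a--> 3
3 --b--> 4
4 --c--> 5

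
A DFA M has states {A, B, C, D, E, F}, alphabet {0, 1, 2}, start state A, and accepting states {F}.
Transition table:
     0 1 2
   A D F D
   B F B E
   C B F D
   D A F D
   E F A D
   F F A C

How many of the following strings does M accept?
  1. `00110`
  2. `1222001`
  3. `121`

2

`00110`: rejected
`1222001`: accepted
`121`: accepted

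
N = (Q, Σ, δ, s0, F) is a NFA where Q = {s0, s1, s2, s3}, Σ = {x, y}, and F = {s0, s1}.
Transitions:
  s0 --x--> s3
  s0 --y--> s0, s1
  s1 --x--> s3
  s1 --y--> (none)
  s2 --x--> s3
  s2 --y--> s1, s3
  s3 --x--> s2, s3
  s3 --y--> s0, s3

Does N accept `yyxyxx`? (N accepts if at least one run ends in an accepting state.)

rejected

Start: {s0}
read y: {s0, s1}
read y: {s0, s1}
read x: {s3}
read y: {s0, s3}
read x: {s2, s3}
read x: {s2, s3}
Reachable ∩ accepting = {} — empty.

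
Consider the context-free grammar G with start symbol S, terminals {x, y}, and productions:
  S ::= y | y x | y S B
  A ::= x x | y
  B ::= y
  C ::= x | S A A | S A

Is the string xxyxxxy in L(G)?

no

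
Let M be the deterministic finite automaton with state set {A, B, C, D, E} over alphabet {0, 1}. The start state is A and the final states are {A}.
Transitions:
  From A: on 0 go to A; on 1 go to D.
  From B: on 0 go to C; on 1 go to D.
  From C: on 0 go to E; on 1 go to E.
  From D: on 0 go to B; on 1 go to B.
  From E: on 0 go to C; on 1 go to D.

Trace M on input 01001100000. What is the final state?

A --0--> A
A --1--> D
D --0--> B
B --0--> C
C --1--> E
E --1--> D
D --0--> B
B --0--> C
C --0--> E
E --0--> C
C --0--> E

E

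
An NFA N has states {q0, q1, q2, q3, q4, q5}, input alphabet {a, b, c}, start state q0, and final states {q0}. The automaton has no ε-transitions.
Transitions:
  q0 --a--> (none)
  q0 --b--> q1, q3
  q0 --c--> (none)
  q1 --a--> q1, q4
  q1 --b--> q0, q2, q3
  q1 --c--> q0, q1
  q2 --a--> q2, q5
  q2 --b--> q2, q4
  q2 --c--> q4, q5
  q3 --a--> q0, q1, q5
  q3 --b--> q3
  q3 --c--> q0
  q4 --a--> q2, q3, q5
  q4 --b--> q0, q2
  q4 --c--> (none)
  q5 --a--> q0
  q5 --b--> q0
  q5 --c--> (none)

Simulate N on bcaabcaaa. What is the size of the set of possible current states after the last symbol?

5

Start: {q0}
read b: {q1, q3}
read c: {q0, q1}
read a: {q1, q4}
read a: {q1, q2, q3, q4, q5}
read b: {q0, q2, q3, q4}
read c: {q0, q4, q5}
read a: {q0, q2, q3, q5}
read a: {q0, q1, q2, q5}
read a: {q0, q1, q2, q4, q5}
Final reachable set {q0, q1, q2, q4, q5} has 5 states.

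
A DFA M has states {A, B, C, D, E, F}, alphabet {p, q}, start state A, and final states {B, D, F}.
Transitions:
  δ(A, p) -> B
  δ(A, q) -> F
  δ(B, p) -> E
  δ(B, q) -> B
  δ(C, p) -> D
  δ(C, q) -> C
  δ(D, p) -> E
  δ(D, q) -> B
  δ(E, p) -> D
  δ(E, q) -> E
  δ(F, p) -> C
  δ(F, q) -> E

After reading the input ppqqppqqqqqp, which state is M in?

D

A --p--> B
B --p--> E
E --q--> E
E --q--> E
E --p--> D
D --p--> E
E --q--> E
E --q--> E
E --q--> E
E --q--> E
E --q--> E
E --p--> D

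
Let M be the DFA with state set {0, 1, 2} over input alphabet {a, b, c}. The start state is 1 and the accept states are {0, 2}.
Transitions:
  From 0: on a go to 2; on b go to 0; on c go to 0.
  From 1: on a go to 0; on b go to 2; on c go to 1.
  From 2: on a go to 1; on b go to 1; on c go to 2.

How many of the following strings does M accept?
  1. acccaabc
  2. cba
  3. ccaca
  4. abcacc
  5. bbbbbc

4

acccaabc: accepted
cba: rejected
ccaca: accepted
abcacc: accepted
bbbbbc: accepted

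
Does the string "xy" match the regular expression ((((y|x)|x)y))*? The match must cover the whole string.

Split into 1 piece xy; each matches (((y|x)|x)y).

yes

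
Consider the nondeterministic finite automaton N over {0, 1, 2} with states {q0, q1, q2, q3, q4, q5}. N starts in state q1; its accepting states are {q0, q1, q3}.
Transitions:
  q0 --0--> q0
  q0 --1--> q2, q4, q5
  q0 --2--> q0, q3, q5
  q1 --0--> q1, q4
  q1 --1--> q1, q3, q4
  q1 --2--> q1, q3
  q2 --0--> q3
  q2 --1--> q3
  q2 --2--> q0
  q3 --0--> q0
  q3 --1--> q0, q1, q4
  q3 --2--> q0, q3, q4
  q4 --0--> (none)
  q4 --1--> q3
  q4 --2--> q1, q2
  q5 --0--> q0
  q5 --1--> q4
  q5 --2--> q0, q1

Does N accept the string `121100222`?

accepted

Start: {q1}
read 1: {q1, q3, q4}
read 2: {q0, q1, q2, q3, q4}
read 1: {q0, q1, q2, q3, q4, q5}
read 1: {q0, q1, q2, q3, q4, q5}
read 0: {q0, q1, q3, q4}
read 0: {q0, q1, q4}
read 2: {q0, q1, q2, q3, q5}
read 2: {q0, q1, q3, q4, q5}
read 2: {q0, q1, q2, q3, q4, q5}
Reachable ∩ accepting = {q0, q1, q3} — nonempty.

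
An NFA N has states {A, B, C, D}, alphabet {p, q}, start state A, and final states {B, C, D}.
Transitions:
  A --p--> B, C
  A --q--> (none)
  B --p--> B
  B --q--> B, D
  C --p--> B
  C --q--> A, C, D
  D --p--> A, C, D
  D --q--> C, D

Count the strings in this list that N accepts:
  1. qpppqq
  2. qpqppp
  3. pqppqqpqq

qpppqq: rejected
qpqppp: rejected
pqppqqpqq: accepted

1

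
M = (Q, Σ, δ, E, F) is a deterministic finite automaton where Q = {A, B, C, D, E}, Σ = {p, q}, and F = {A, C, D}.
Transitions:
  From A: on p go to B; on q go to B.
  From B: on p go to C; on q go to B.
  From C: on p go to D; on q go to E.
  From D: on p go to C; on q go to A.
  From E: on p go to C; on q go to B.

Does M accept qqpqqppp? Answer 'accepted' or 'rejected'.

accepted

E --q--> B
B --q--> B
B --p--> C
C --q--> E
E --q--> B
B --p--> C
C --p--> D
D --p--> C
End in state C, which is an accepting state.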